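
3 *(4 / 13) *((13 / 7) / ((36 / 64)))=64 / 21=3.05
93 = 93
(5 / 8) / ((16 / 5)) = 25 / 128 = 0.20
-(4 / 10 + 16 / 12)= -26 / 15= -1.73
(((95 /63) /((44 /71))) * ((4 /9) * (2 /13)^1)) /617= 13490 /50026977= 0.00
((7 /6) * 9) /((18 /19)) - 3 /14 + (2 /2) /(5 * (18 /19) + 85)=1558261 /143220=10.88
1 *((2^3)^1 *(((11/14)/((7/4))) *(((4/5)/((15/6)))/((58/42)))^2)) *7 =709632/525625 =1.35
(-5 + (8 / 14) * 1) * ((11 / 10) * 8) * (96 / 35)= -130944 / 1225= -106.89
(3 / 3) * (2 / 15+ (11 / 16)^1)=0.82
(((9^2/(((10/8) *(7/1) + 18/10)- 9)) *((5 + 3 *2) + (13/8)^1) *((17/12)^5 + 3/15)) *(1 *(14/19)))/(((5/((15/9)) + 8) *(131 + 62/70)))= 9569955535/4835500032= 1.98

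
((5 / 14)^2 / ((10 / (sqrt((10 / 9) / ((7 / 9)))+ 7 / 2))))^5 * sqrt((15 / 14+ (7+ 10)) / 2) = 0.00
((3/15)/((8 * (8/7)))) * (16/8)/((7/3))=3/160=0.02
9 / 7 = 1.29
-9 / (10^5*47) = -9 / 4700000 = -0.00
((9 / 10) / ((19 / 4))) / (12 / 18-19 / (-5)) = 54 / 1273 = 0.04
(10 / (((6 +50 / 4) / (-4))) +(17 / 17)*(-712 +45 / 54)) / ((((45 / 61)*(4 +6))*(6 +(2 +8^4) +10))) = -9659899 / 410988600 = -0.02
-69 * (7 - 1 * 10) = 207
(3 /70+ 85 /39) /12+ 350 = 11472067 /32760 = 350.19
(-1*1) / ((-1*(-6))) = -1 / 6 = -0.17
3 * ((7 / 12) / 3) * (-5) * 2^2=-35 / 3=-11.67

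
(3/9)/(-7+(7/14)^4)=-16/333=-0.05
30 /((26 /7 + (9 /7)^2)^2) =72030 /69169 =1.04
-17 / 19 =-0.89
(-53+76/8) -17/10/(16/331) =-12587/160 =-78.67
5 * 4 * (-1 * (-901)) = 18020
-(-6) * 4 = 24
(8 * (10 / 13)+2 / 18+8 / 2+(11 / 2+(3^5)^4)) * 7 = 5711352874661 / 234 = 24407490917.35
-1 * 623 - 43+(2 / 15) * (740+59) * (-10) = -5194 / 3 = -1731.33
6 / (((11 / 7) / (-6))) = -252 / 11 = -22.91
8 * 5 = 40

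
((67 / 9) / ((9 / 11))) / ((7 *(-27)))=-737 / 15309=-0.05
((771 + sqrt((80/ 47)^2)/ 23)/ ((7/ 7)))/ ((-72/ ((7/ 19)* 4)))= -5834717/ 369702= -15.78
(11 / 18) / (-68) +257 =314557 / 1224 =256.99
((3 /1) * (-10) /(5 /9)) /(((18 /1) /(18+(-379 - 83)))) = 1332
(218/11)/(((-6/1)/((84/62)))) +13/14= -16931/4774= -3.55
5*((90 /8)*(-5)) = -1125 /4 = -281.25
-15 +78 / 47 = -627 / 47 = -13.34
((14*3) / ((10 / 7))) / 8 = 147 / 40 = 3.68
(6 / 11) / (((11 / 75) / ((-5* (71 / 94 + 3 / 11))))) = -1195875 / 62557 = -19.12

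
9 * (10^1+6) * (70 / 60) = 168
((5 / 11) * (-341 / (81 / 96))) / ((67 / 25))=-124000 / 1809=-68.55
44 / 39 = 1.13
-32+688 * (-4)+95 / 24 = -66721 / 24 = -2780.04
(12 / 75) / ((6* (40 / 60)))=1 / 25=0.04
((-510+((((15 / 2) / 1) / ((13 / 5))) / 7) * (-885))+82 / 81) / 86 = -12879871 / 1267812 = -10.16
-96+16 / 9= -848 / 9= -94.22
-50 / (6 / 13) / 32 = -3.39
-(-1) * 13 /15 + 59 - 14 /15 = 58.93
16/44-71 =-777/11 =-70.64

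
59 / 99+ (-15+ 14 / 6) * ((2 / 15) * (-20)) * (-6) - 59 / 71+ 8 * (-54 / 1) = -4462724 / 7029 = -634.90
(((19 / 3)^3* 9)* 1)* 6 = 13718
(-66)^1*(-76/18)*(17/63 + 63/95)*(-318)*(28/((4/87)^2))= -1095140780.80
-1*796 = -796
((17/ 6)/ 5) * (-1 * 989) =-16813/ 30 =-560.43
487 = 487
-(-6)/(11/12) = 72/11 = 6.55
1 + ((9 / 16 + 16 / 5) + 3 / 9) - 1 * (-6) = 2663 / 240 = 11.10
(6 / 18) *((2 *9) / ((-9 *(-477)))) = 2 / 1431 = 0.00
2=2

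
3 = 3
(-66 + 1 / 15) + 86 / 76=-36937 / 570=-64.80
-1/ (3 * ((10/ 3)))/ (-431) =1/ 4310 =0.00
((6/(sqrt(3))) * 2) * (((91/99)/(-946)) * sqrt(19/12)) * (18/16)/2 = -91 * sqrt(19)/83248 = -0.00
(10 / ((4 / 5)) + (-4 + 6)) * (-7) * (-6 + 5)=203 / 2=101.50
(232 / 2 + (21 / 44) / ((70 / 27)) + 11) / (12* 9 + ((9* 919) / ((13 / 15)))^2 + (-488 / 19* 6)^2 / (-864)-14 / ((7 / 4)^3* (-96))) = 501876323403 / 359398414567362280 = 0.00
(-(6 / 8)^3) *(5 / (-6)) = 45 / 128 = 0.35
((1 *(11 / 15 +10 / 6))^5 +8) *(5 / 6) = 136916 / 1875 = 73.02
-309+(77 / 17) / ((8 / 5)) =-41639 / 136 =-306.17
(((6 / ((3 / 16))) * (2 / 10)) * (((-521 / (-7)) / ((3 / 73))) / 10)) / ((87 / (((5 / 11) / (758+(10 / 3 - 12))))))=76066 / 9412095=0.01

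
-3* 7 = -21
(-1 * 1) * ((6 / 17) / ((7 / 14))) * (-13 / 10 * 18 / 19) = 1404 / 1615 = 0.87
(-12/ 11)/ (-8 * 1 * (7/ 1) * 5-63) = 12/ 3773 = 0.00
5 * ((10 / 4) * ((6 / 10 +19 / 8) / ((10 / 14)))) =833 / 16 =52.06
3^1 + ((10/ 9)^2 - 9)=-386/ 81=-4.77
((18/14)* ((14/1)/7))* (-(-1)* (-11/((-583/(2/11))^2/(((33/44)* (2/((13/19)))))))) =-2052/340228889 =-0.00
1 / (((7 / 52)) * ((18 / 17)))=442 / 63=7.02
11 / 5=2.20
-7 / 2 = -3.50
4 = 4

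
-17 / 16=-1.06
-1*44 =-44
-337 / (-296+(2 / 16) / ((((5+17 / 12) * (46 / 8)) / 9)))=596827 / 524162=1.14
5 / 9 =0.56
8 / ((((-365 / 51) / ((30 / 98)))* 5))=-0.07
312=312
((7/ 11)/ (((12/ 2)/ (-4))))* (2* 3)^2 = -168/ 11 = -15.27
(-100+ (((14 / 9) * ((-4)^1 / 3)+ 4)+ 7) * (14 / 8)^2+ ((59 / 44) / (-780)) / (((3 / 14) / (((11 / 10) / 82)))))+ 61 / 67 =-55348002263 / 771357600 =-71.75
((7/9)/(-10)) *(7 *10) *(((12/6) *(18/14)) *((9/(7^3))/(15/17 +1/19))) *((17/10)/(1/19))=-938961/73990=-12.69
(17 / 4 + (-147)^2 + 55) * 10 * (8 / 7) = 1733460 / 7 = 247637.14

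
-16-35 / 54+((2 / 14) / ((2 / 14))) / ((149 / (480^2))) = 12307649 / 8046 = 1529.66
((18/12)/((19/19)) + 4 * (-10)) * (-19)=1463/2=731.50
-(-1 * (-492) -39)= -453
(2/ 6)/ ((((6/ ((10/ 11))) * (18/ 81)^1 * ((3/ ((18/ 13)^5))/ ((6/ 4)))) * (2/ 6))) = 7085880/ 4084223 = 1.73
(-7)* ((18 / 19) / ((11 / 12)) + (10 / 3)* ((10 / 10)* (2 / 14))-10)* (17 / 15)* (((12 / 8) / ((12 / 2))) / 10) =79186 / 47025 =1.68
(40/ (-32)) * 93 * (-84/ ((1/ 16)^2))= 2499840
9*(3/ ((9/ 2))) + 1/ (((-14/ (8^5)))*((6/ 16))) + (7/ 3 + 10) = -130687/ 21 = -6223.19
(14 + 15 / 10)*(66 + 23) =2759 / 2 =1379.50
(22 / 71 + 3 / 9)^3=0.27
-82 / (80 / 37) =-1517 / 40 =-37.92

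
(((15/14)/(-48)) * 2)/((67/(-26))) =65/3752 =0.02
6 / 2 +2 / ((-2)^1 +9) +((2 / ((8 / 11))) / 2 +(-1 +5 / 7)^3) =12725 / 2744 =4.64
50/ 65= 10/ 13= 0.77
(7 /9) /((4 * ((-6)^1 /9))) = -7 /24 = -0.29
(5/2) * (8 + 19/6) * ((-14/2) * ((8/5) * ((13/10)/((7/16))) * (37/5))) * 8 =-4125056/75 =-55000.75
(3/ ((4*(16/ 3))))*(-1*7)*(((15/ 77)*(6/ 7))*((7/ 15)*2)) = -27/ 176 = -0.15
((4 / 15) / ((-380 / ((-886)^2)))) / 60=-196249 / 21375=-9.18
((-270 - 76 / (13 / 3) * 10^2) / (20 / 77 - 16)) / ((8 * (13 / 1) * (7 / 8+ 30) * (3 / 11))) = 3714095 / 25296258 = 0.15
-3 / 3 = -1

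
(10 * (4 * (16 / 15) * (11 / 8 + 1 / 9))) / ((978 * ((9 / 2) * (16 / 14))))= 1498 / 118827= 0.01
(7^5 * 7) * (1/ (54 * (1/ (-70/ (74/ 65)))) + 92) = 10689748.30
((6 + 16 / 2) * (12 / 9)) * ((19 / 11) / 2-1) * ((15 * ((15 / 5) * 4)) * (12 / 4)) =-15120 / 11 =-1374.55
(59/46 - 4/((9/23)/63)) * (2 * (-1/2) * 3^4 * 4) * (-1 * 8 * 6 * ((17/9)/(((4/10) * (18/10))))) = -603126000/23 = -26222869.57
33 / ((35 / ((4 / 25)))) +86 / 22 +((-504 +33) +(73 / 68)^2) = -20730342327 / 44506000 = -465.79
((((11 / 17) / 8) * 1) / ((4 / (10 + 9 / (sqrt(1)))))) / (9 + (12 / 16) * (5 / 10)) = 209 / 5100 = 0.04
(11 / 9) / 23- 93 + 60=-6820 / 207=-32.95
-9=-9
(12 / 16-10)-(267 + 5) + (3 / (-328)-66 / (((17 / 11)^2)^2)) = -8022011181 / 27394888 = -292.83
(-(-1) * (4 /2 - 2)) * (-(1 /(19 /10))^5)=0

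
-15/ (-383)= 15/ 383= 0.04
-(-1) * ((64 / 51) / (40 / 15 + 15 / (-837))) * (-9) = -53568 / 12563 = -4.26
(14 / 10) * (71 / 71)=7 / 5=1.40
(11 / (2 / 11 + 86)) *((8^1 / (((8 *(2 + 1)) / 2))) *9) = 121 / 158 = 0.77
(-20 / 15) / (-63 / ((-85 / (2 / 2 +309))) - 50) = -17 / 2292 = -0.01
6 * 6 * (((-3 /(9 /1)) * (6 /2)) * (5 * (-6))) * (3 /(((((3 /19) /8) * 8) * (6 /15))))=51300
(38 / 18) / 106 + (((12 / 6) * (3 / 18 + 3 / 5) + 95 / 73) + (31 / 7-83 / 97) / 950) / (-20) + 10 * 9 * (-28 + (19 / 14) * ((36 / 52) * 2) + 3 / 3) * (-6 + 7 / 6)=31907825830489561 / 2919967186500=10927.46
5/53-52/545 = -31/28885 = -0.00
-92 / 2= -46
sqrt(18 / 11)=3 * sqrt(22) / 11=1.28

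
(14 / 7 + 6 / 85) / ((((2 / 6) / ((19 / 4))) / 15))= 7524 / 17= 442.59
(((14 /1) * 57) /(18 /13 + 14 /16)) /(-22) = -41496 /2585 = -16.05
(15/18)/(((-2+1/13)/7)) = -91/30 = -3.03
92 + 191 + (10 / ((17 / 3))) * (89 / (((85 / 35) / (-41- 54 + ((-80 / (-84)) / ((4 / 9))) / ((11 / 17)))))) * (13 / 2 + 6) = -234727843 / 3179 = -73837.01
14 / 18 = 7 / 9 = 0.78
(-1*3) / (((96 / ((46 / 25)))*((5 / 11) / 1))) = -253 / 2000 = -0.13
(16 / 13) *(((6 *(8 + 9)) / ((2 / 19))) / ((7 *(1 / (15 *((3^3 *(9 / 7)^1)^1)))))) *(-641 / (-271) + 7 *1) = 143427659040 / 172627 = 830852.99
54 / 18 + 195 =198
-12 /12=-1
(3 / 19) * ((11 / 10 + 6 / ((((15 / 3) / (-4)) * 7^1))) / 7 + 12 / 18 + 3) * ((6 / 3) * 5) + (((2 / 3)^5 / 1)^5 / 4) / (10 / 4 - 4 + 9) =69609011328377761 / 11832385430871495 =5.88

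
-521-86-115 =-722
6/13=0.46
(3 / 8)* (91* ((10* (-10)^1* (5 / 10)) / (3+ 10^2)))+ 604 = 242023 / 412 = 587.43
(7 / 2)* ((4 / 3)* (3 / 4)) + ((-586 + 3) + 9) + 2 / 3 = -3419 / 6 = -569.83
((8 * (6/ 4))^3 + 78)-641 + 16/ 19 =22151/ 19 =1165.84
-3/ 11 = -0.27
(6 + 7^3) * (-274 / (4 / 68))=-1625642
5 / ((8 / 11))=55 / 8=6.88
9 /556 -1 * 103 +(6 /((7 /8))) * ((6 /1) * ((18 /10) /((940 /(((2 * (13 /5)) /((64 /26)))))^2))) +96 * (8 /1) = 571743200268299 /859742800000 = 665.02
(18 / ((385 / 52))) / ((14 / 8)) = 3744 / 2695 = 1.39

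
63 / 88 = 0.72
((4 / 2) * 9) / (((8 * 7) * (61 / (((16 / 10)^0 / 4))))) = 9 / 6832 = 0.00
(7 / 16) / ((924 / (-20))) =-5 / 528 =-0.01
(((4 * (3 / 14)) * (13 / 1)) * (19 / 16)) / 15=247 / 280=0.88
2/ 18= 1/ 9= 0.11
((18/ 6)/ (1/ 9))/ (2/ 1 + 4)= 9/ 2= 4.50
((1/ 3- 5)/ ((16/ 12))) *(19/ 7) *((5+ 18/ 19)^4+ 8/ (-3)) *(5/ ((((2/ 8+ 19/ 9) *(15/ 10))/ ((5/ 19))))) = -9761990300/ 2215457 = -4406.31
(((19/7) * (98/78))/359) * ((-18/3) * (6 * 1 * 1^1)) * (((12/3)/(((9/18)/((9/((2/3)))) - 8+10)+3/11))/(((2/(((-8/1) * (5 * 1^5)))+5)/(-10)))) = 273600/228683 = 1.20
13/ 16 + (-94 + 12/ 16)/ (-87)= 2623/ 1392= 1.88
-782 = -782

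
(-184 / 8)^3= -12167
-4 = -4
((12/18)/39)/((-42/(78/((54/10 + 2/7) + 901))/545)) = -2725/142803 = -0.02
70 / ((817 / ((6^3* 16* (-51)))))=-12337920 / 817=-15101.49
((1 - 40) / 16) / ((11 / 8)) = -39 / 22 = -1.77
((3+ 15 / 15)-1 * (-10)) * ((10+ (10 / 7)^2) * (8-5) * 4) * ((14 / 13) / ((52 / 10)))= 70800 / 169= 418.93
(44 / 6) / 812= 11 / 1218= 0.01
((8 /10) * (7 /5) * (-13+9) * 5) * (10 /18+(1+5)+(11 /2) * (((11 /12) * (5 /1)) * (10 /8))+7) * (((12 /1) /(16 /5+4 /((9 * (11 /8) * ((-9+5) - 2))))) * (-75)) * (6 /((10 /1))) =404750115 /2336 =173266.32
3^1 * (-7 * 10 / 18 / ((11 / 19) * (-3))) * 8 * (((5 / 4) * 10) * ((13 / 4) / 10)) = 43225 / 198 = 218.31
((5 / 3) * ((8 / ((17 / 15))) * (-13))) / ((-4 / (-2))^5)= -4.78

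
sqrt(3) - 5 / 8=1.11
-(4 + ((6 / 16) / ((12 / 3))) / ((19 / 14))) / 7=-1237 / 2128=-0.58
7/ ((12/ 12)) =7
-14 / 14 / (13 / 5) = -5 / 13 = -0.38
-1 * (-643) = 643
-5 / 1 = -5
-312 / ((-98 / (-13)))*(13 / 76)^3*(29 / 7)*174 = -2810316717 / 18821096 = -149.32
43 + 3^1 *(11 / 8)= 377 / 8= 47.12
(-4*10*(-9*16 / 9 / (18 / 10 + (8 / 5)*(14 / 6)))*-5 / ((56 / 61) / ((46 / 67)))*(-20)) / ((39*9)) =112240000 / 4554459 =24.64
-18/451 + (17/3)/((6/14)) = 53507/4059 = 13.18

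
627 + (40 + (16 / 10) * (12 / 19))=63461 / 95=668.01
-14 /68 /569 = -7 /19346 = -0.00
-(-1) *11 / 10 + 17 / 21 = 401 / 210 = 1.91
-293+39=-254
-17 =-17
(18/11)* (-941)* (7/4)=-59283/22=-2694.68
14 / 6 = 7 / 3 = 2.33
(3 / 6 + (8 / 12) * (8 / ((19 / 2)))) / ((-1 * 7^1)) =-121 / 798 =-0.15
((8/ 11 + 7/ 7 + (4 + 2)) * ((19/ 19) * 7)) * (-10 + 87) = 4165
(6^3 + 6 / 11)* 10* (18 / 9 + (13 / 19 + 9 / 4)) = 2233125 / 209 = 10684.81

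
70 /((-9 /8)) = -560 /9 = -62.22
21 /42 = 1 /2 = 0.50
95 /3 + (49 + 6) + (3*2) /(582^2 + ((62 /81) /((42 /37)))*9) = 16645198982 /192059949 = 86.67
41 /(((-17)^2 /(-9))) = -369 /289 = -1.28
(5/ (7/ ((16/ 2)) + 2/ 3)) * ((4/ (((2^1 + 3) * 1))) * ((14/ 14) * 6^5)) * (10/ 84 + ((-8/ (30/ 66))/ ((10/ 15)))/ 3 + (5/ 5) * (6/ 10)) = -163037.80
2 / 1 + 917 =919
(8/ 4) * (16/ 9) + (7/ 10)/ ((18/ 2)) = 109/ 30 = 3.63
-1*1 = -1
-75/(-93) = 25/31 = 0.81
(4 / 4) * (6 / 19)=6 / 19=0.32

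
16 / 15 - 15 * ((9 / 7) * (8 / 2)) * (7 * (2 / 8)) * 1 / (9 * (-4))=289 / 60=4.82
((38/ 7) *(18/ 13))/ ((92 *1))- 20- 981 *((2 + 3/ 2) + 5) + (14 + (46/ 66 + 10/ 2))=-1151894287/ 138138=-8338.72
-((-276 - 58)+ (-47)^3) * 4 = 416628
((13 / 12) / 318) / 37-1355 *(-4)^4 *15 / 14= -367325107109 / 988344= -371657.14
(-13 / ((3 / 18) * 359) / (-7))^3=474552 / 15870019697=0.00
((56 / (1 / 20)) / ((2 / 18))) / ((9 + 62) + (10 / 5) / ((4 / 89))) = 960 / 11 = 87.27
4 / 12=1 / 3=0.33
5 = 5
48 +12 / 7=348 / 7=49.71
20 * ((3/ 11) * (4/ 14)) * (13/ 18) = 260/ 231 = 1.13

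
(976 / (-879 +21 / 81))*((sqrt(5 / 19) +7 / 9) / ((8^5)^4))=-1281 / 1709638476143878209536 - 1647*sqrt(95) / 32483131046733685981184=-0.00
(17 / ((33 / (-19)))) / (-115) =323 / 3795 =0.09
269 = 269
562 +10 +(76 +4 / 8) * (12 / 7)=4922 / 7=703.14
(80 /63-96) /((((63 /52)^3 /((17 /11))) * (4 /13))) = -46362957056 /173282571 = -267.56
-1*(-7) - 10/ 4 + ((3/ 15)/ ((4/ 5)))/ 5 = 91/ 20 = 4.55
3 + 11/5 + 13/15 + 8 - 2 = 181/15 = 12.07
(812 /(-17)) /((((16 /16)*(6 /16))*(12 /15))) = -159.22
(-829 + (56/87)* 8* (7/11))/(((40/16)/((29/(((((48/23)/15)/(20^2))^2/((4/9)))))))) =-10450619825000/297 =-35187272138.05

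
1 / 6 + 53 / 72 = 65 / 72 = 0.90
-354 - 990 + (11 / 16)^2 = -1343.53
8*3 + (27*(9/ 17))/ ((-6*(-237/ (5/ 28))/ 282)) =921531/ 37604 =24.51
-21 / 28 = -3 / 4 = -0.75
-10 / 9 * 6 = -20 / 3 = -6.67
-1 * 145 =-145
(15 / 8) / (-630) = -1 / 336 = -0.00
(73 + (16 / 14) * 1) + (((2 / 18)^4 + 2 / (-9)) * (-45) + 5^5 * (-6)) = -95251904 / 5103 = -18665.86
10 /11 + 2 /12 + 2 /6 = 31 /22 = 1.41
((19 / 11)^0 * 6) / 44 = 3 / 22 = 0.14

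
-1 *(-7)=7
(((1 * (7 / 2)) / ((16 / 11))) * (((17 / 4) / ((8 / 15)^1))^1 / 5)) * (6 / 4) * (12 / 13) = 35343 / 6656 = 5.31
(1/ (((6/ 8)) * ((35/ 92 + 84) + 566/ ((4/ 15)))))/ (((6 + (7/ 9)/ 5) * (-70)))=-552/ 393680987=-0.00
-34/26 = -17/13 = -1.31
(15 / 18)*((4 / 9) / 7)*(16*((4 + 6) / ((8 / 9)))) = 200 / 21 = 9.52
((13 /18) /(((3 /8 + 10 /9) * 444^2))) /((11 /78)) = 169 /9667878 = 0.00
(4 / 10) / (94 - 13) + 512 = 207362 / 405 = 512.00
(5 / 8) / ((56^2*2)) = 5 / 50176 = 0.00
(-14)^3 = -2744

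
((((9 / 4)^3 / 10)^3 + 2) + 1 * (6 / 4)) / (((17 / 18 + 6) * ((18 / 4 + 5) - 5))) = 1304924489 / 8192000000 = 0.16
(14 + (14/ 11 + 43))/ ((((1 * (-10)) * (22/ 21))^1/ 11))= -13461/ 220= -61.19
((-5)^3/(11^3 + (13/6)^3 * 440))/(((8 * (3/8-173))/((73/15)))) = 16425/216502132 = 0.00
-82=-82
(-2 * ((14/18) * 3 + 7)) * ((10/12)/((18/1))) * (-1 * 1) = 70/81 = 0.86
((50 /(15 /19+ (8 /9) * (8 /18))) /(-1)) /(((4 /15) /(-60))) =17313750 /1823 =9497.39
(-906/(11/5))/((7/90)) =-407700/77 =-5294.81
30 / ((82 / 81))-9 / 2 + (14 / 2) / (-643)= 1324649 / 52726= 25.12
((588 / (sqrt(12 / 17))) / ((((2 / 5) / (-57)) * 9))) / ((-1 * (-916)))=-4655 * sqrt(51) / 2748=-12.10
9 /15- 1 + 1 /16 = -27 /80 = -0.34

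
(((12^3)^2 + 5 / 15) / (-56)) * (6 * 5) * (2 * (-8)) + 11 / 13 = 2329067857 / 91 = 25594152.27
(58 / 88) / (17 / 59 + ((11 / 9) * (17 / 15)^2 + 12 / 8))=3464775 / 17652734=0.20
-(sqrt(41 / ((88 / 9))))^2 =-369 / 88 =-4.19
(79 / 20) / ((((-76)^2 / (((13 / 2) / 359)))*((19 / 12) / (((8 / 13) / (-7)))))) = -237 / 344733340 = -0.00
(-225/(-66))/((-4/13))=-975/88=-11.08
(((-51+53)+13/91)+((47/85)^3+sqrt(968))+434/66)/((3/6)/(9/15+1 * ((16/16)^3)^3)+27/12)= 20173293808/5816377875+352 * sqrt(2)/41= 15.61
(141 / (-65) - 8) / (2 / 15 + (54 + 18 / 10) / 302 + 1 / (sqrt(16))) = -1197732 / 66911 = -17.90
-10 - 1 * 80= -90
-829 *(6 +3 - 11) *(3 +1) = 6632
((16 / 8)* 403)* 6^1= 4836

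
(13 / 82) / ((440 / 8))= 13 / 4510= 0.00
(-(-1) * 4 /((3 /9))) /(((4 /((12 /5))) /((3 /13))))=1.66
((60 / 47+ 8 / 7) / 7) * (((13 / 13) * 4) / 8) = 398 / 2303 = 0.17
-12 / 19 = -0.63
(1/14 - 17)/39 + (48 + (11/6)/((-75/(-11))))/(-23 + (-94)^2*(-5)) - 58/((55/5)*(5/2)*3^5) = -119304247336/268801758225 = -0.44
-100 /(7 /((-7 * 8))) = 800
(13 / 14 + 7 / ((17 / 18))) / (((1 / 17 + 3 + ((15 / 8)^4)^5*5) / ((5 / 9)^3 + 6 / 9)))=699151776519922626068480 / 144234979230208673152484210331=0.00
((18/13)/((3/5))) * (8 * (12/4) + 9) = 990/13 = 76.15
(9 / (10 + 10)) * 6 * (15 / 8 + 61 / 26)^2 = 5203467 / 108160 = 48.11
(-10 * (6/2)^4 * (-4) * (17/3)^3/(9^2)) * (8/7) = 1572160/189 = 8318.31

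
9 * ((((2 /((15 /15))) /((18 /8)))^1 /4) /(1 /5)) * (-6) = -60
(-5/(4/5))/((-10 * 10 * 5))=1/80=0.01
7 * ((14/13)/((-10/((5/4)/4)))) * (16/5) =-49/65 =-0.75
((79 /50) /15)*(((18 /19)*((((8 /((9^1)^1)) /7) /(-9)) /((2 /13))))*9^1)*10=-8216 /9975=-0.82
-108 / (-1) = 108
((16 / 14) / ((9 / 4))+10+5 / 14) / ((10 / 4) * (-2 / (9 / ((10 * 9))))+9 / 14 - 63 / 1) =-1369 / 14157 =-0.10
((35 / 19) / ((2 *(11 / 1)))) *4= 70 / 209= 0.33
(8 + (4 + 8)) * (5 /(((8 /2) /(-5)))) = -125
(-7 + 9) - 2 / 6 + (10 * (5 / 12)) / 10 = 25 / 12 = 2.08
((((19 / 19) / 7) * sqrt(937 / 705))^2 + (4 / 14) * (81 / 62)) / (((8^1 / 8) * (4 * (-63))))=-214391 / 134932770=-0.00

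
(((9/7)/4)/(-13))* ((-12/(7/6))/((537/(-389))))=-21006/114023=-0.18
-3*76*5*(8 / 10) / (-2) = 456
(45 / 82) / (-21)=-15 / 574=-0.03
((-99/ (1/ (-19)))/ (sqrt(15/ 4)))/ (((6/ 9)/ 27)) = 50787 * sqrt(15)/ 5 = 39339.44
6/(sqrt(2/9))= 9 * sqrt(2)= 12.73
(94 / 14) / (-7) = -47 / 49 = -0.96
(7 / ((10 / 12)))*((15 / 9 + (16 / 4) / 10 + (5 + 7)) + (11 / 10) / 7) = 2987 / 25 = 119.48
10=10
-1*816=-816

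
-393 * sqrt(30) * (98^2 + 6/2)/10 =-3775551 * sqrt(30)/10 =-2067954.45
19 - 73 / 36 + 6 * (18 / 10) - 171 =-25781 / 180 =-143.23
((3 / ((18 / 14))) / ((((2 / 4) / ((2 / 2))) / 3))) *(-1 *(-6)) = 84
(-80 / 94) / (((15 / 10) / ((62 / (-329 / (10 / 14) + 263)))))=6200 / 34827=0.18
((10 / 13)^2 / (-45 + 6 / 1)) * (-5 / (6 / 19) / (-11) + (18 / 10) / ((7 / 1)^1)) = -39190 / 1522521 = -0.03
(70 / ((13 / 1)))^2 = 4900 / 169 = 28.99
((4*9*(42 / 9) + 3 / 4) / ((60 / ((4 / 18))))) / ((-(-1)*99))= 5 / 792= 0.01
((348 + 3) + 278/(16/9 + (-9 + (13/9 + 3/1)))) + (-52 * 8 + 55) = -2752/25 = -110.08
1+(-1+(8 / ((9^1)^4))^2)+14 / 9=66961630 / 43046721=1.56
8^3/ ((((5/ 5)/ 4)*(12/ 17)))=2901.33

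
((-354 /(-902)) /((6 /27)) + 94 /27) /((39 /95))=12140905 /949806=12.78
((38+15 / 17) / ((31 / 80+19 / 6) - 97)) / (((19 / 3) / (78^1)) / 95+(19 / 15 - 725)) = 0.00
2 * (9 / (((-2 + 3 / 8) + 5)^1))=16 / 3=5.33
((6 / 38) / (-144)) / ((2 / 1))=-1 / 1824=-0.00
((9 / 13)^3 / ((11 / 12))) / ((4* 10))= 2187 / 241670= 0.01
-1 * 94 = -94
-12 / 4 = -3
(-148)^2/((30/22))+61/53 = 12770947/795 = 16064.08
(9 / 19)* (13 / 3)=39 / 19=2.05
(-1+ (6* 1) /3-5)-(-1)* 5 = 1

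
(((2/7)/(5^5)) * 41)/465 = 82/10171875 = 0.00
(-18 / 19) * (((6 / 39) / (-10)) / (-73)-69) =5893272 / 90155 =65.37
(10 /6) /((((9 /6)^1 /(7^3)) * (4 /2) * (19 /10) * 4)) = 8575 /342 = 25.07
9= 9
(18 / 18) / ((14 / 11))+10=151 / 14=10.79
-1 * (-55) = 55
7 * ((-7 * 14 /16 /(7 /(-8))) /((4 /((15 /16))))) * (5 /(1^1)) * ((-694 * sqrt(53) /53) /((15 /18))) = -765135 * sqrt(53) /848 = -6568.71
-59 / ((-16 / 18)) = 531 / 8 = 66.38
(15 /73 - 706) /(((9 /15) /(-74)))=19063510 /219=87047.99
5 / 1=5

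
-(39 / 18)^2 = -169 / 36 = -4.69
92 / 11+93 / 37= 4427 / 407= 10.88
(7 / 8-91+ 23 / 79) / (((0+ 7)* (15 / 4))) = -3785 / 1106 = -3.42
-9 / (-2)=9 / 2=4.50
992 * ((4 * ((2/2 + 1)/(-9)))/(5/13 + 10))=-103168/1215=-84.91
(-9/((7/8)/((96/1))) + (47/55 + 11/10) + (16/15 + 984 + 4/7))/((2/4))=379/1155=0.33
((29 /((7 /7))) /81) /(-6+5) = -29 /81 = -0.36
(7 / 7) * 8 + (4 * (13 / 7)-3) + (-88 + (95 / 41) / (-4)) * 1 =-87421 / 1148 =-76.15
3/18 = 1/6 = 0.17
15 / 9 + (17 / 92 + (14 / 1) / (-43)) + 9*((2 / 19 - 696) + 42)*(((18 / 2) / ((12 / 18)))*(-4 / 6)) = 11943634663 / 225492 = 52967.00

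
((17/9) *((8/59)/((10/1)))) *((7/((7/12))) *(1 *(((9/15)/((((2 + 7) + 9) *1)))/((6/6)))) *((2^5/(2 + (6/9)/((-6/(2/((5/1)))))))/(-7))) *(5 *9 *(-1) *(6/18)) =1632/4543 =0.36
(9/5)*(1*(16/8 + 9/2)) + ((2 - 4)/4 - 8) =16/5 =3.20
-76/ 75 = -1.01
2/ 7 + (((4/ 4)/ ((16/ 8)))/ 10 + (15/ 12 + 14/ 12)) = 289/ 105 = 2.75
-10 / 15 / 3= -2 / 9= -0.22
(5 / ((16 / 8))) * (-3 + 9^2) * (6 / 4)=585 / 2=292.50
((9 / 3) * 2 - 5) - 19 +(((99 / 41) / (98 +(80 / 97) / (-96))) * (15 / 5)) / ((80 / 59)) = -1678455927 / 93530840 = -17.95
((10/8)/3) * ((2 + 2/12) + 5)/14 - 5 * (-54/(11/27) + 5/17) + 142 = 151450877/188496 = 803.47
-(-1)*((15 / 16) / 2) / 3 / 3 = 5 / 96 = 0.05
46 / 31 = 1.48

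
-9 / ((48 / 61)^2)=-3721 / 256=-14.54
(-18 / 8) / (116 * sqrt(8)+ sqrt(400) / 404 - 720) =5324922 * sqrt(2) / 4189353977+ 66097935 / 16757415908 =0.01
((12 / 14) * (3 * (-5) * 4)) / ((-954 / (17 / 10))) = 34 / 371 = 0.09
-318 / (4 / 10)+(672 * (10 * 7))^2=2212760805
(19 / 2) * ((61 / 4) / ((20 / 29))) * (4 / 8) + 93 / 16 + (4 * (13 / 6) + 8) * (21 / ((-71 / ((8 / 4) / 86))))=108180963 / 976960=110.73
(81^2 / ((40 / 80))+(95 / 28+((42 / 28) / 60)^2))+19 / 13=1911270091 / 145600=13126.86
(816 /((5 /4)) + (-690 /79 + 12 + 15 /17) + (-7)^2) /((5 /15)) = 14221326 /6715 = 2117.84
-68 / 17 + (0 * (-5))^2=-4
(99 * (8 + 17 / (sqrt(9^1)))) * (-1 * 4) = -5412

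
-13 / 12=-1.08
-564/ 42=-94/ 7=-13.43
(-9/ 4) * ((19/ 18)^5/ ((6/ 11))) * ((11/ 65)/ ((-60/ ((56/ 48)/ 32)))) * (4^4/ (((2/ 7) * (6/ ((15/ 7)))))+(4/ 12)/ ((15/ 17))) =2325856740977/ 13060694016000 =0.18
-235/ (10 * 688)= -47/ 1376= -0.03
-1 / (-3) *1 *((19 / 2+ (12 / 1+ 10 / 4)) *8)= 64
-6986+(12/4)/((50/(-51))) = -349453/50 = -6989.06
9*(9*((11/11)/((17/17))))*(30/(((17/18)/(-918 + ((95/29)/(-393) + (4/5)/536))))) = -10220421184434/4327061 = -2361977.61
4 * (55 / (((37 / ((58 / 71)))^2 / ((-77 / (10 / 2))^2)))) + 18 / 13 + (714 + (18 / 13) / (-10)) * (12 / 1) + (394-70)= 8917.16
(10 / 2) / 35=1 / 7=0.14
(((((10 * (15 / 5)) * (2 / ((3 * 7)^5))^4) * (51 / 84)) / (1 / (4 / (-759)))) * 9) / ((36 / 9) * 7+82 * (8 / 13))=-104 / 164241612850183730878824942057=-0.00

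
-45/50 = -9/10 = -0.90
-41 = -41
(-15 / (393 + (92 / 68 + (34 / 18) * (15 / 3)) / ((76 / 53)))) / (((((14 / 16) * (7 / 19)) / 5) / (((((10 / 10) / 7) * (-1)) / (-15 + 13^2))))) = 828495 / 1537569187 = 0.00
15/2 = 7.50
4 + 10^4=10004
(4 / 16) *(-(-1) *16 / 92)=1 / 23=0.04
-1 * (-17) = 17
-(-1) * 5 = 5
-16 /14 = -8 /7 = -1.14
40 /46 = 20 /23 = 0.87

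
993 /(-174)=-331 /58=-5.71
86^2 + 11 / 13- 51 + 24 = 95808 / 13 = 7369.85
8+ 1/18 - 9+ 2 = 19/18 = 1.06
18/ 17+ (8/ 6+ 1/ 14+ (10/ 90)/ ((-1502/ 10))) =3961837/ 1608642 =2.46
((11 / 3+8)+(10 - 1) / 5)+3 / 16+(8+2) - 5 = 4477 / 240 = 18.65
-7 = -7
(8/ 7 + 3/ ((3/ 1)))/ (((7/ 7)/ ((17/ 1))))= 255/ 7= 36.43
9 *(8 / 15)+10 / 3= 122 / 15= 8.13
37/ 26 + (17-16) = 63/ 26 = 2.42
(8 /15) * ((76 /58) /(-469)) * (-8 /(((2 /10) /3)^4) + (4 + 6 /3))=603.48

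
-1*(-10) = 10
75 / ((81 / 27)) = 25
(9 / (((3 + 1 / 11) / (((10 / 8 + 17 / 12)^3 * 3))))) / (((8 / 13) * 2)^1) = 2288 / 17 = 134.59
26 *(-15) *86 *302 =-10129080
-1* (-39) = 39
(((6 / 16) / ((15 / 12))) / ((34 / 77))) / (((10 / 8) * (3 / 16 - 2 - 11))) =-3696 / 87125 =-0.04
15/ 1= 15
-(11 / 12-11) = 121 / 12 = 10.08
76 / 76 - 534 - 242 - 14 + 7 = -782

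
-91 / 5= -18.20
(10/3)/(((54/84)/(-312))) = -1617.78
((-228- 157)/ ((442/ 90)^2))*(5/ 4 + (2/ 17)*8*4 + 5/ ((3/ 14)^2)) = -6038542125/ 3321188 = -1818.19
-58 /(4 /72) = -1044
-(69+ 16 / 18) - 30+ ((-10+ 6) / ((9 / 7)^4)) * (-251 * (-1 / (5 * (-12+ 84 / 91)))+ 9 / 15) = -111169549 / 1180980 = -94.13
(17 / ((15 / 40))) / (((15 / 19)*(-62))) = -1292 / 1395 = -0.93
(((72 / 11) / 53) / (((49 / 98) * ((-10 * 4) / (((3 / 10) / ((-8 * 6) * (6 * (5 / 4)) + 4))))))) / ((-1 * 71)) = -27 / 368397700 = -0.00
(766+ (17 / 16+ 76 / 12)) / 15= 37123 / 720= 51.56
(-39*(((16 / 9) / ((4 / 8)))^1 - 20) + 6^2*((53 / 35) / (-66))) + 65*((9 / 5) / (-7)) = 720481 / 1155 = 623.79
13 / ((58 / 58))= 13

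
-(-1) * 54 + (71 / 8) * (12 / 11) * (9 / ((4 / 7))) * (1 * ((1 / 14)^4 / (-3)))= 26078337 / 482944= 54.00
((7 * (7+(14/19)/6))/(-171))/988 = -1421/4815018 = -0.00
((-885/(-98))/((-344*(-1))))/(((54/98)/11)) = 3245/6192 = 0.52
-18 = -18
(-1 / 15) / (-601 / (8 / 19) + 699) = 8 / 87405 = 0.00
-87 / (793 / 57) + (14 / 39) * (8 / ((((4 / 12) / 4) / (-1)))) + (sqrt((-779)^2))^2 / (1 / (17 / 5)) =8180662086 / 3965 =2063218.68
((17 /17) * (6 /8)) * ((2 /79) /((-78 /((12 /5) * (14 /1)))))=-42 /5135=-0.01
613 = 613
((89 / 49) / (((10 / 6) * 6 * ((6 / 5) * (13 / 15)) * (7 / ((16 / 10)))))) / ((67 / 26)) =356 / 22981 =0.02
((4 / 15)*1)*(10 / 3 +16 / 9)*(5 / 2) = 92 / 27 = 3.41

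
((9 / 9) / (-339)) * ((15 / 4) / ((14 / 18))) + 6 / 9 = 6193 / 9492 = 0.65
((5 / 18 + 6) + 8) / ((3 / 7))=1799 / 54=33.31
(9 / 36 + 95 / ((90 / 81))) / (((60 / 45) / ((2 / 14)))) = 147 / 16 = 9.19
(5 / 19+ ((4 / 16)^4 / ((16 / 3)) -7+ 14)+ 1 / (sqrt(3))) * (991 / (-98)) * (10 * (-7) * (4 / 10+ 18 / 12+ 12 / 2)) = 78289 * sqrt(3) / 42+ 44257163145 / 1089536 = 43848.78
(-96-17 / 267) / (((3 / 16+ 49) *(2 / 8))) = -1641536 / 210129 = -7.81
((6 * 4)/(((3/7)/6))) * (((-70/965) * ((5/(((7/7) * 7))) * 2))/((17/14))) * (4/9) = -125440/9843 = -12.74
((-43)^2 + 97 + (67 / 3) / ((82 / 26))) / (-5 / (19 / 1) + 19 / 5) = 552.21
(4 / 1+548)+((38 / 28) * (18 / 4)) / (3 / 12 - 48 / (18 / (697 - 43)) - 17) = 27213981 / 49301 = 552.00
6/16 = 3/8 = 0.38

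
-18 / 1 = -18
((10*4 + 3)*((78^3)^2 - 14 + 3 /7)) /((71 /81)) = 5490591464433339 /497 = 11047467735278.35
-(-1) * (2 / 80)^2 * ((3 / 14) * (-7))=-3 / 3200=-0.00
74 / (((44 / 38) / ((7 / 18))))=4921 / 198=24.85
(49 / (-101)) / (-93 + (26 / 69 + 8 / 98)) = 165669 / 31601183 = 0.01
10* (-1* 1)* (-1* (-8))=-80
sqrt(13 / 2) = sqrt(26) / 2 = 2.55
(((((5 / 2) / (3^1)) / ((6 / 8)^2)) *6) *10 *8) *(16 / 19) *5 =512000 / 171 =2994.15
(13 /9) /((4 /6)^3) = 4.88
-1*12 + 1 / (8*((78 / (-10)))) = -3749 / 312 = -12.02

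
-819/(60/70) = -1911/2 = -955.50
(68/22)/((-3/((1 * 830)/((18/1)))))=-47.51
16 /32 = 1 /2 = 0.50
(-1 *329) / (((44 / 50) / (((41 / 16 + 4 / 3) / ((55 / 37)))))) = -1034705 / 1056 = -979.83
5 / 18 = 0.28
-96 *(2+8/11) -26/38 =-54863/209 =-262.50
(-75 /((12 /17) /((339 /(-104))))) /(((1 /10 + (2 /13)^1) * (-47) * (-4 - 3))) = 240125 /57904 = 4.15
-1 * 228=-228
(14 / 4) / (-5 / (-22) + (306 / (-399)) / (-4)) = 10241 / 1226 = 8.35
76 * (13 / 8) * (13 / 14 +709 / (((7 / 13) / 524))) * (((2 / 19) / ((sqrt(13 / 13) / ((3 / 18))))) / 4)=125572577 / 336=373727.91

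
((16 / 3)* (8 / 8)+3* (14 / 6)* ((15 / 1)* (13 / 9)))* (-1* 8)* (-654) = 821424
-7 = -7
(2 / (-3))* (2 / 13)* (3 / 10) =-2 / 65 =-0.03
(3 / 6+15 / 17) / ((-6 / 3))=-47 / 68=-0.69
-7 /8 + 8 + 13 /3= 275 /24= 11.46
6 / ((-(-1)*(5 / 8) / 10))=96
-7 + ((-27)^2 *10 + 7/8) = 58271/8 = 7283.88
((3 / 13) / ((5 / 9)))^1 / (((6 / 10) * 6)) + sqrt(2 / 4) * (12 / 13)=3 / 26 + 6 * sqrt(2) / 13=0.77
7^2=49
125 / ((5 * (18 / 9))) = 25 / 2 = 12.50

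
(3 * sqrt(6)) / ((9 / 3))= sqrt(6)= 2.45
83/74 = 1.12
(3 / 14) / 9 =0.02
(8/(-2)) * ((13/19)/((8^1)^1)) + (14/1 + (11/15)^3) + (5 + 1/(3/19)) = 25.39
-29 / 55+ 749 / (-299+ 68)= -622 / 165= -3.77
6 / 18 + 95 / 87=124 / 87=1.43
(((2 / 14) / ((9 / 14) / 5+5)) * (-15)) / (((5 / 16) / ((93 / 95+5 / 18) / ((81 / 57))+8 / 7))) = -551728 / 203553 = -2.71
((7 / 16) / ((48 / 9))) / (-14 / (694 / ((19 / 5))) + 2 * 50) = 12145 / 14793984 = 0.00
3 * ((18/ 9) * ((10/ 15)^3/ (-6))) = -8/ 27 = -0.30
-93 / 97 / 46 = -93 / 4462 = -0.02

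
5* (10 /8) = 25 /4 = 6.25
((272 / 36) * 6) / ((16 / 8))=68 / 3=22.67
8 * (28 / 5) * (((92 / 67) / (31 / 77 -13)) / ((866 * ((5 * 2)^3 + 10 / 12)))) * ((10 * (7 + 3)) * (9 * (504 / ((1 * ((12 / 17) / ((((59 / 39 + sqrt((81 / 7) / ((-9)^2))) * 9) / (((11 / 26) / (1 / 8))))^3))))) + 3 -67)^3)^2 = -12790921860310584027615832287476322127887457097563393705997710905 / 1530597846920266406245613491072 -7030585921442816172708431436449515329667159451527094998311783375 * sqrt(7) / 2226324140974932954539074168832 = -16711923697812227802860710000000000.00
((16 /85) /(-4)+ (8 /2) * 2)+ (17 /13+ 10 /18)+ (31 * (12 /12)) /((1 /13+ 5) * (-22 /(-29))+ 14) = 11.55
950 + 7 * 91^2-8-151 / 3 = 176576 / 3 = 58858.67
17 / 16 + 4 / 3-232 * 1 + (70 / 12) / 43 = -473623 / 2064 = -229.47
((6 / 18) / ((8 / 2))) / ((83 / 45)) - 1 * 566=-187897 / 332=-565.95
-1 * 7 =-7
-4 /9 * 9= -4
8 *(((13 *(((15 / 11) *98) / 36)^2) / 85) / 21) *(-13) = -579670 / 55539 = -10.44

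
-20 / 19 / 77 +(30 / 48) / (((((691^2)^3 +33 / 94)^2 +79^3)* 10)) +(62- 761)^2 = 299399404692540116369878919084225710824146901523 / 612768727590446006592895383258015037621996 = 488600.99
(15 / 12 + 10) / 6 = 15 / 8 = 1.88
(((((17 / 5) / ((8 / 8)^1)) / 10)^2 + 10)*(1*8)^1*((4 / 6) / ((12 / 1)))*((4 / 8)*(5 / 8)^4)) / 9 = 25289 / 663552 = 0.04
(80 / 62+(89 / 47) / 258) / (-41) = -487799 / 15412146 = -0.03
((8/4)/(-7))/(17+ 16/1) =-2/231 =-0.01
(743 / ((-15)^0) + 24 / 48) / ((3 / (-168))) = -41636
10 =10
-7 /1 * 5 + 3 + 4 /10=-158 /5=-31.60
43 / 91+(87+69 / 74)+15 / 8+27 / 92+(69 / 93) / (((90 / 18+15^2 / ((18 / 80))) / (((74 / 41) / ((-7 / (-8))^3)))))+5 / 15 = 1175041250864237 / 12925500744520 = 90.91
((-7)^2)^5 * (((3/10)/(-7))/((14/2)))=-17294403/10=-1729440.30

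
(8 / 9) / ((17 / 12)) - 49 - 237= -14554 / 51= -285.37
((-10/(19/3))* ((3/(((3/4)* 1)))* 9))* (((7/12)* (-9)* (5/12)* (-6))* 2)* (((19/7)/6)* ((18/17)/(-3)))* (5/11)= 20250/187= 108.29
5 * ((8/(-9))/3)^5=-163840/14348907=-0.01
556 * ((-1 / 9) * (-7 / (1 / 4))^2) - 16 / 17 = -7410512 / 153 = -48434.72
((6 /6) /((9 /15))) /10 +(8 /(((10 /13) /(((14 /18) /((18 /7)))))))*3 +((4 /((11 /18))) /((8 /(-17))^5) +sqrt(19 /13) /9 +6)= -1630215791 /6082560 +sqrt(247) /117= -267.88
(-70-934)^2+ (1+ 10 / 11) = 11088197 / 11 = 1008017.91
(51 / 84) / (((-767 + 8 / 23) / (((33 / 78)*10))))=-1955 / 583492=-0.00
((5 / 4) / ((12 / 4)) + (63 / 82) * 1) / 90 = 583 / 44280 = 0.01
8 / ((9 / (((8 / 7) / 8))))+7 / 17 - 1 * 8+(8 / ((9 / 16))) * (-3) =-53687 / 1071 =-50.13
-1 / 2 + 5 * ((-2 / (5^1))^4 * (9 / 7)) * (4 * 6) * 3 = 19861 / 1750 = 11.35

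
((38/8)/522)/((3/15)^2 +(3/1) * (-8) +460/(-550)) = -5225/14238072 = -0.00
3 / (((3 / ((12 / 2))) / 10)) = 60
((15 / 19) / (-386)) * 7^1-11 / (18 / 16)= -9.79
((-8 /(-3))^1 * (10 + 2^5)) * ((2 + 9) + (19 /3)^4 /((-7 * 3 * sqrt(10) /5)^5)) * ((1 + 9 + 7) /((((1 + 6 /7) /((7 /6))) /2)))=26304.94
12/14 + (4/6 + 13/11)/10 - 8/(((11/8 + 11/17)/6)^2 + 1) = -6.14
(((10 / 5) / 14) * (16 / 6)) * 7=8 / 3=2.67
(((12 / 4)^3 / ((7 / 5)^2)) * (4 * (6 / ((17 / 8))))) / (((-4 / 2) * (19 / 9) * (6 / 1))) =-97200 / 15827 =-6.14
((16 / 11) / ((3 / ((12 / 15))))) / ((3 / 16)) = 1024 / 495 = 2.07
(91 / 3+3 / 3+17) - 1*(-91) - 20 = 358 / 3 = 119.33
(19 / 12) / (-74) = -19 / 888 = -0.02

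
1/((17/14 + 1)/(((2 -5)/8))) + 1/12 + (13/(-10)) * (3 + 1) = -2458/465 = -5.29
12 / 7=1.71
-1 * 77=-77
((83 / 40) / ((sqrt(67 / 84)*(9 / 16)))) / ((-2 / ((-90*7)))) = 2324*sqrt(1407) / 67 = 1301.09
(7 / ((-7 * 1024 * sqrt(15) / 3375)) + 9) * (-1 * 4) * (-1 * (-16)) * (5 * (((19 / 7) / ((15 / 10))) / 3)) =-12160 / 7 + 2375 * sqrt(15) / 56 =-1572.89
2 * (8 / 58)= 8 / 29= 0.28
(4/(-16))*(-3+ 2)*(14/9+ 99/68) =1843/2448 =0.75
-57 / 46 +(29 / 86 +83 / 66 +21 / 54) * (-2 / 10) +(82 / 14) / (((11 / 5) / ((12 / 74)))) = -152677964 / 126794745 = -1.20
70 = 70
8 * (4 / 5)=32 / 5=6.40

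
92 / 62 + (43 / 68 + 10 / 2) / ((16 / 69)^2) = 57328121 / 539648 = 106.23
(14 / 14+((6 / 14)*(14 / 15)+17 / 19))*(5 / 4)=109 / 38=2.87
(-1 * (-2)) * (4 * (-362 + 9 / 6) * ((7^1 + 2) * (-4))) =103824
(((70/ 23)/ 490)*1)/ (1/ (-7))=-1/ 23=-0.04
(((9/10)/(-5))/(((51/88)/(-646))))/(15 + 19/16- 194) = -80256/71125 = -1.13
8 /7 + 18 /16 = 127 /56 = 2.27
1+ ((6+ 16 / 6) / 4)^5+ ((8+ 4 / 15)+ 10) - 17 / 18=66.07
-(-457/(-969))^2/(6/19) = -208849/296514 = -0.70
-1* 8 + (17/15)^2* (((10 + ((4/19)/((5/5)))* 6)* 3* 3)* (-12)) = -745952/475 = -1570.43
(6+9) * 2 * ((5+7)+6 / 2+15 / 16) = 3825 / 8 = 478.12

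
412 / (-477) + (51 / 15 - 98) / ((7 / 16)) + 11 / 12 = -14436209 / 66780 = -216.18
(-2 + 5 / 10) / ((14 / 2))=-3 / 14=-0.21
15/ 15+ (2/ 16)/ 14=113/ 112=1.01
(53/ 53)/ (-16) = -1/ 16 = -0.06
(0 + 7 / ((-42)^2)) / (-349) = -1 / 87948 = -0.00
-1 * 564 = -564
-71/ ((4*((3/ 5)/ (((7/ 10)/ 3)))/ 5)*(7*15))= -71/ 216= -0.33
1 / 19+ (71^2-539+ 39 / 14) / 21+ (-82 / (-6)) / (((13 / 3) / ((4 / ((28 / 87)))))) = 18427837 / 72618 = 253.76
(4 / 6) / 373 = 2 / 1119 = 0.00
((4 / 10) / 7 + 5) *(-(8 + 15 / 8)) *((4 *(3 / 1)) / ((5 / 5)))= -41949 / 70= -599.27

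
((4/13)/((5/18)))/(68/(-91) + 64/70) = 126/19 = 6.63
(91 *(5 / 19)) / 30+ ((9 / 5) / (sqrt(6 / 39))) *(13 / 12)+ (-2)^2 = 547 / 114+ 39 *sqrt(26) / 40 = 9.77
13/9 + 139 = 1264/9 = 140.44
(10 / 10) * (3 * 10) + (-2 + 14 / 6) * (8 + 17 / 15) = 1487 / 45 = 33.04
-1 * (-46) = 46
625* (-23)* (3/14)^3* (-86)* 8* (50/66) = 278156250/3773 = 73722.83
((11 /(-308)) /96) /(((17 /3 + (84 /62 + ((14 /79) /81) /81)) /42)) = -16067889 /7220556992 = -0.00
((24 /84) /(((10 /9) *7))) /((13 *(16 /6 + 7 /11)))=297 /347165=0.00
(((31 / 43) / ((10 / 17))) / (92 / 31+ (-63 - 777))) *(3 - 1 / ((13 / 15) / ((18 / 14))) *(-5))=-3871869 / 253836310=-0.02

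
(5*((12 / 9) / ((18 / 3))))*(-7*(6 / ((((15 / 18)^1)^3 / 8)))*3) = -48384 / 25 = -1935.36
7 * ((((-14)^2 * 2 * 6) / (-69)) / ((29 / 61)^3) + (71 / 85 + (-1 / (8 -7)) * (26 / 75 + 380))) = -3488236913833 / 715207425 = -4877.24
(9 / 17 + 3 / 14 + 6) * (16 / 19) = 12840 / 2261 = 5.68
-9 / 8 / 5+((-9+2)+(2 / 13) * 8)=-3117 / 520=-5.99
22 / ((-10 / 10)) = -22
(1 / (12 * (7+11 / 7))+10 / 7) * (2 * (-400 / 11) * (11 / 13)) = -72490 / 819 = -88.51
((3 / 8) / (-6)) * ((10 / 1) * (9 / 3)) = -15 / 8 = -1.88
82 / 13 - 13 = -87 / 13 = -6.69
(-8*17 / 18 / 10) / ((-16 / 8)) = 17 / 45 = 0.38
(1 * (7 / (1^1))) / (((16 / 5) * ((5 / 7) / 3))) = 9.19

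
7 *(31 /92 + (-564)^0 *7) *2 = 4725 /46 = 102.72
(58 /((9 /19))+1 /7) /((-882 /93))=-239413 /18522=-12.93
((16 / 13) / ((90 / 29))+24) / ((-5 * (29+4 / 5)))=-14272 / 87165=-0.16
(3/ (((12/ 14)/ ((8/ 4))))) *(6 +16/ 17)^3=11501224/ 4913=2340.98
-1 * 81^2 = -6561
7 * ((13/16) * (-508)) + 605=-9137/4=-2284.25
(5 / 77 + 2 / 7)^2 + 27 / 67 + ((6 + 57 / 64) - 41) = -853810205 / 25423552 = -33.58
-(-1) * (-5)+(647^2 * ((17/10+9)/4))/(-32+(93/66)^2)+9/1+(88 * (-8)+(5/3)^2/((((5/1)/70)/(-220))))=-60878567507/1307430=-46563.54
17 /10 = 1.70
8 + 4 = 12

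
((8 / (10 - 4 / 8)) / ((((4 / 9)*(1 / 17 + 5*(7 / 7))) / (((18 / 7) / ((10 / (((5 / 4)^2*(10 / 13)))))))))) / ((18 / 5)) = 19125 / 594776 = 0.03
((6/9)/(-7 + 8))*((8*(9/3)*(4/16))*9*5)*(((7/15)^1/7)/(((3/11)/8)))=352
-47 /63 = -0.75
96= 96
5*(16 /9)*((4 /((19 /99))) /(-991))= -0.19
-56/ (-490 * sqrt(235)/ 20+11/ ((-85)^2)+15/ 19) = 9734444800/ 30998942654757+301510810000 * sqrt(235)/ 30998942654757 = 0.15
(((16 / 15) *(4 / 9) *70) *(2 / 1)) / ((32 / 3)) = 6.22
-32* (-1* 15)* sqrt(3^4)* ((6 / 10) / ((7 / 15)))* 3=116640 / 7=16662.86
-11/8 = -1.38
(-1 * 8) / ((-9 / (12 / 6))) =16 / 9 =1.78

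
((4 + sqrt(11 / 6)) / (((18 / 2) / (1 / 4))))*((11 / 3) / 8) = 11*sqrt(66) / 5184 + 11 / 216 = 0.07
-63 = -63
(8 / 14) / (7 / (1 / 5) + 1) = 1 / 63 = 0.02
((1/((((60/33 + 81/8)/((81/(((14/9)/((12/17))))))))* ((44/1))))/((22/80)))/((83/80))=27993600/114187997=0.25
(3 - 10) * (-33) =231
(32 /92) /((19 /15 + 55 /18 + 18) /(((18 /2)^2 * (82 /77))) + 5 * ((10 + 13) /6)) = 116640 /6514129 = 0.02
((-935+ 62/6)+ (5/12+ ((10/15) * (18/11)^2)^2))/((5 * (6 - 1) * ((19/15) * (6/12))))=-161823459/2781790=-58.17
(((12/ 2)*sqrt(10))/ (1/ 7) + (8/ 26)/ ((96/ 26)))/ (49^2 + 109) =1/ 30120 + 21*sqrt(10)/ 1255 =0.05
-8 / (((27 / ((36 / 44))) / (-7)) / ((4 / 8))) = 28 / 33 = 0.85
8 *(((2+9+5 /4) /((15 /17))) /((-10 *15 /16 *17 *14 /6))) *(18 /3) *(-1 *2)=448 /125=3.58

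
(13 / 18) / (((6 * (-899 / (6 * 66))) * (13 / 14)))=-0.06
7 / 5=1.40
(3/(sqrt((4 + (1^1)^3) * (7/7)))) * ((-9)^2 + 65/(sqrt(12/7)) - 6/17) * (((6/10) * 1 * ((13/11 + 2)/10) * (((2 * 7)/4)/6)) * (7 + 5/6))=29939 * sqrt(105)/5280 + 3157413 * sqrt(5)/74800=152.49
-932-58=-990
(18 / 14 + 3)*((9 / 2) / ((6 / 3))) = 135 / 14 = 9.64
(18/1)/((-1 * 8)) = -9/4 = -2.25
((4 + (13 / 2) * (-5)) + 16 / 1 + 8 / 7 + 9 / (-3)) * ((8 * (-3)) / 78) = 4.42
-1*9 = -9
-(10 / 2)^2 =-25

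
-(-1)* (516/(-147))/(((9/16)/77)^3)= -6563938304/729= -9004030.60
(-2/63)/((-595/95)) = 38/7497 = 0.01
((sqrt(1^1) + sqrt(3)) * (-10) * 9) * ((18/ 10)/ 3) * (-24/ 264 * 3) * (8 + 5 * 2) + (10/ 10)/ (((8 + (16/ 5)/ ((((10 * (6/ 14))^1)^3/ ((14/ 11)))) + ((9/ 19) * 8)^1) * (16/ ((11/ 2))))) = 3897366912387/ 14700391552 + 2916 * sqrt(3)/ 11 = 724.27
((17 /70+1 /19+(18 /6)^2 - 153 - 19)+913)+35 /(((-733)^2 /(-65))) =536153906327 /714594370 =750.29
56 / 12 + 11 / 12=67 / 12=5.58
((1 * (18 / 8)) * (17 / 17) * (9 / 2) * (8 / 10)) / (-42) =-27 / 140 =-0.19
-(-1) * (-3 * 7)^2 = 441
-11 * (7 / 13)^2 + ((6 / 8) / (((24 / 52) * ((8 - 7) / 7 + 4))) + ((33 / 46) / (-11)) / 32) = -20193799 / 7214272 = -2.80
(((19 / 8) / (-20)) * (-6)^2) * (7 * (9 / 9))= -1197 / 40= -29.92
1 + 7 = 8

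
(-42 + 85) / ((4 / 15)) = 645 / 4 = 161.25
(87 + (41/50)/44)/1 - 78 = 19841/2200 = 9.02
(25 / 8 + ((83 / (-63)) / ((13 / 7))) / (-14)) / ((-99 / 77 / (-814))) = 2010.55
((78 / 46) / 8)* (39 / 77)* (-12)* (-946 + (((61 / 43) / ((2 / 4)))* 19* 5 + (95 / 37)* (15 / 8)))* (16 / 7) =39008051199 / 19723627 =1977.73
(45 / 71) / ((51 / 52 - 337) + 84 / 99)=-77220 / 40835863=-0.00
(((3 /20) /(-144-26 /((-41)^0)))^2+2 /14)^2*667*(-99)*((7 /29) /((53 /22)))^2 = -13.53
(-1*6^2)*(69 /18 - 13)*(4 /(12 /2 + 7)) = 1320 /13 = 101.54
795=795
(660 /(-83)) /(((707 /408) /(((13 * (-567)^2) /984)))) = -6698912220 /343703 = -19490.41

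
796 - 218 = 578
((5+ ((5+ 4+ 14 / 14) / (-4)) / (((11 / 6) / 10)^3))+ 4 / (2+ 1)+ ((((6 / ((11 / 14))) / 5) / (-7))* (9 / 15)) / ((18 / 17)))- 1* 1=-39979942 / 99825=-400.50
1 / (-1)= -1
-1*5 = -5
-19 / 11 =-1.73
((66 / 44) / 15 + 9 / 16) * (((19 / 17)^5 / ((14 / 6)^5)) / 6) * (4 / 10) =10629893007 / 9545414639600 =0.00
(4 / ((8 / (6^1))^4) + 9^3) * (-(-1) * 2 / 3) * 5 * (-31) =-2414745 / 32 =-75460.78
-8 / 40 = -1 / 5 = -0.20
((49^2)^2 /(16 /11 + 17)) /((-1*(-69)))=9058973 /2001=4527.22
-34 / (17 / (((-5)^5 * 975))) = 6093750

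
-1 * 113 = -113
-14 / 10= -7 / 5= -1.40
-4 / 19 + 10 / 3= 178 / 57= 3.12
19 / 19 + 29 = 30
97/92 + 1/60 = 739/690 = 1.07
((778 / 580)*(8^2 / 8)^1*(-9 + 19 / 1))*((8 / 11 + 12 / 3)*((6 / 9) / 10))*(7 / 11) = 1132768 / 52635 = 21.52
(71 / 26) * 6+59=980 / 13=75.38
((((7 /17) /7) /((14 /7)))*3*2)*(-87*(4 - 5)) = 261 /17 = 15.35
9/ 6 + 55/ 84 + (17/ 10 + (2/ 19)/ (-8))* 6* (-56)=-4505701/ 7980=-564.62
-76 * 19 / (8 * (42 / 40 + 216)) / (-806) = 1805 / 1749423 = 0.00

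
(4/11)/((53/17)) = 68/583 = 0.12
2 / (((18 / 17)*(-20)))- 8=-1457 / 180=-8.09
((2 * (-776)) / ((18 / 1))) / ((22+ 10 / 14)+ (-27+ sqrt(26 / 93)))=19012 * sqrt(2418) / 370917+ 841960 / 41213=22.95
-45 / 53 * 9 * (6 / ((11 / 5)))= -12150 / 583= -20.84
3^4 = 81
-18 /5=-3.60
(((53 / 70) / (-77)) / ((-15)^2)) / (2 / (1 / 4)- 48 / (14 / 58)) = 53 / 231462000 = 0.00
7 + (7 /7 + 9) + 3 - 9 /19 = 19.53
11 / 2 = 5.50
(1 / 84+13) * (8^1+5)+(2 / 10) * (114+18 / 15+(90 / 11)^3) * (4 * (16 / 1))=8654.38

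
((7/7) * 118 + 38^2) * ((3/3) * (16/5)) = 24992/5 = 4998.40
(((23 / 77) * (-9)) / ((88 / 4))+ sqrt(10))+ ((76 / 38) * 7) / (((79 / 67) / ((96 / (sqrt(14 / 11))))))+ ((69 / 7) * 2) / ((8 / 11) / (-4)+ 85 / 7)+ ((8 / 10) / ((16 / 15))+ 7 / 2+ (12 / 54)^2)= sqrt(10)+ 490786027 / 84249396+ 6432 * sqrt(154) / 79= 1019.36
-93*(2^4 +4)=-1860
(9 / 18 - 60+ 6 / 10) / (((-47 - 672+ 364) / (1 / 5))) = 589 / 17750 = 0.03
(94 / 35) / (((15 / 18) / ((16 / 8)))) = 1128 / 175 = 6.45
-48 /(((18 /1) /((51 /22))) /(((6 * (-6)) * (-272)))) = -665856 /11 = -60532.36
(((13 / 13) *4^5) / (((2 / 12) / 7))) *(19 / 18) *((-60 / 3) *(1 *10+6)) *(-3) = 43581440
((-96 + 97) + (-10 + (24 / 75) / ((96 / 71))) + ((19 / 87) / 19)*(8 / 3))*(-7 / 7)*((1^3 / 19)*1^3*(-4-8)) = -227923 / 41325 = -5.52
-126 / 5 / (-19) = 126 / 95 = 1.33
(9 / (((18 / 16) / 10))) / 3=80 / 3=26.67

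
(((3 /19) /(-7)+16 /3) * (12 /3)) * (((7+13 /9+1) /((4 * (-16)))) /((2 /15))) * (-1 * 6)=900575 /6384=141.07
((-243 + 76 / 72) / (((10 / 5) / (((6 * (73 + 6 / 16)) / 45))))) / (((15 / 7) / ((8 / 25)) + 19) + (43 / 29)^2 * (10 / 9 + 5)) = -30.24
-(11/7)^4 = -14641/2401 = -6.10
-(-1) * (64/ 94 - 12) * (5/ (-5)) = 532/ 47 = 11.32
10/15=0.67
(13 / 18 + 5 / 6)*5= 70 / 9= 7.78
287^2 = 82369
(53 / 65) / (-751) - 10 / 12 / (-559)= 0.00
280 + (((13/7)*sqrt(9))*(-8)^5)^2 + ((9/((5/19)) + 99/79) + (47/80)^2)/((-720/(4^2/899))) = 33404760195145754270081/1002248352000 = 33329823020.90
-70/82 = -0.85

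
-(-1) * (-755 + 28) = -727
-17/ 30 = -0.57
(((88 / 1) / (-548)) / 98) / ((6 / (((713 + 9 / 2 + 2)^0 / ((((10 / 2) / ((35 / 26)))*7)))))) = -11 / 1047228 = -0.00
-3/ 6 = -0.50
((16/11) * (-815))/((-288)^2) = -815/57024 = -0.01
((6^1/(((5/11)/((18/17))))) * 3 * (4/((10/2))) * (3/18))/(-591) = -792/83725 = -0.01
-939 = -939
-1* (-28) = 28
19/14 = 1.36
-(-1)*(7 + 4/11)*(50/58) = 2025/319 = 6.35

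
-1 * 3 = -3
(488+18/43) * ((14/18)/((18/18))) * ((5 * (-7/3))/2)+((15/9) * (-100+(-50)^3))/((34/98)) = -11905093165/19737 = -603186.56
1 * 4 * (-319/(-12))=319/3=106.33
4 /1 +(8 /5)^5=45268 /3125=14.49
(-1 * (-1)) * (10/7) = 10/7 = 1.43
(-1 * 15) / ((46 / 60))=-450 / 23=-19.57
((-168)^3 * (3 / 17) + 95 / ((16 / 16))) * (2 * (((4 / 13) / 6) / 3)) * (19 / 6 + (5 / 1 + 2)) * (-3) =1735240282 / 1989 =872418.44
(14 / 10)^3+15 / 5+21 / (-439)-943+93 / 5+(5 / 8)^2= -3225115997 / 3512000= -918.31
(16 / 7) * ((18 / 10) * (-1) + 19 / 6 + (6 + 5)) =424 / 15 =28.27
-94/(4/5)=-235/2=-117.50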